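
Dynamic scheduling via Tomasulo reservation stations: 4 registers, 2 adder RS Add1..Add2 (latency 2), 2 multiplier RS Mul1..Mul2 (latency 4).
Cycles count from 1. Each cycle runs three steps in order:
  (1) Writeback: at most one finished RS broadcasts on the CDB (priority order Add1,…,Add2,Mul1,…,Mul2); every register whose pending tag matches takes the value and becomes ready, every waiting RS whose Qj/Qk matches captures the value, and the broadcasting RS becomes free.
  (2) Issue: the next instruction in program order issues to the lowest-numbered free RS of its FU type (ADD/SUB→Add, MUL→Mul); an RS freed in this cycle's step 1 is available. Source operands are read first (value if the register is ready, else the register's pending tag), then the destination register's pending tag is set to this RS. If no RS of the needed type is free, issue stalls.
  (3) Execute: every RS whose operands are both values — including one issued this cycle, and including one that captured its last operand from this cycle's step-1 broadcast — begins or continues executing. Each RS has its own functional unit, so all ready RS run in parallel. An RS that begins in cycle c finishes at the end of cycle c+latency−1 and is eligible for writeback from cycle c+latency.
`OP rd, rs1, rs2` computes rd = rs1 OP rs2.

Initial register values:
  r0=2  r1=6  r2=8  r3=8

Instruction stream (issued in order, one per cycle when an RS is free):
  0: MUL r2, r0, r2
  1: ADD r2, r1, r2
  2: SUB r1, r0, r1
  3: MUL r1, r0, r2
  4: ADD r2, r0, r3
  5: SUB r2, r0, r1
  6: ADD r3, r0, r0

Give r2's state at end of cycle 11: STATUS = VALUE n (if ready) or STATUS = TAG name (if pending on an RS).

STATUS = TAG Add2

c1: issue MUL r2<-Mul1 | r0:2,r1:6,r2:Mul1,r3:8
c2: issue ADD r2<-Add1 | r0:2,r1:6,r2:Add1,r3:8
c3: issue SUB r1<-Add2 | r0:2,r1:Add2,r2:Add1,r3:8
c4: issue MUL r1<-Mul2 | r0:2,r1:Mul2,r2:Add1,r3:8
c5: CDB Add2=-4; issue ADD r2<-Add2 | r0:2,r1:Mul2,r2:Add2,r3:8
c6: CDB Mul1=16; stall | r0:2,r1:Mul2,r2:Add2,r3:8
c7: CDB Add2=10; issue SUB r2<-Add2 | r0:2,r1:Mul2,r2:Add2,r3:8
c8: CDB Add1=22; issue ADD r3<-Add1 | r0:2,r1:Mul2,r2:Add2,r3:Add1
c9: - | r0:2,r1:Mul2,r2:Add2,r3:Add1
c10: CDB Add1=4 | r0:2,r1:Mul2,r2:Add2,r3:4
c11: - | r0:2,r1:Mul2,r2:Add2,r3:4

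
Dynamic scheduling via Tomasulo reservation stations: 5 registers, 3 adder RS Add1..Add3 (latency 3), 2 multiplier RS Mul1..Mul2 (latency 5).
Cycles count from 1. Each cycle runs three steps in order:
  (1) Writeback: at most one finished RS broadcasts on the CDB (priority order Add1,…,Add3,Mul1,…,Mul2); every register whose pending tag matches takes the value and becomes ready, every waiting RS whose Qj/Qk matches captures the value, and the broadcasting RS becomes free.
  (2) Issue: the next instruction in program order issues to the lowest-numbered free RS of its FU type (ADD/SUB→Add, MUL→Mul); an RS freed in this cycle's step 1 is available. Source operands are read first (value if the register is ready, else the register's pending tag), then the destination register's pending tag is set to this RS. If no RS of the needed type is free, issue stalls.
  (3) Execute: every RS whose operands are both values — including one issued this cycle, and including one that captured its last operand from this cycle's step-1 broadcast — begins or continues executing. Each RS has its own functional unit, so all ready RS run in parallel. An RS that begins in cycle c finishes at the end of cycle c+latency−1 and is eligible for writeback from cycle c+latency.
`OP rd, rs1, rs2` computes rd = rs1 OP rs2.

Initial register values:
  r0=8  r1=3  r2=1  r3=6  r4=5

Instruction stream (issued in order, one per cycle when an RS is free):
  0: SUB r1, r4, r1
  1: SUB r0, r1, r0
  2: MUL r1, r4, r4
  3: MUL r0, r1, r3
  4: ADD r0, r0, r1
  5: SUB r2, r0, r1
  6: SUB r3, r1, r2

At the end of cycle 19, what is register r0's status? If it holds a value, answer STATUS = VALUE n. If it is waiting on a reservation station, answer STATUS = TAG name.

c1: issue SUB r1<-Add1 | r0:8,r1:Add1,r2:1,r3:6,r4:5
c2: issue SUB r0<-Add2 | r0:Add2,r1:Add1,r2:1,r3:6,r4:5
c3: issue MUL r1<-Mul1 | r0:Add2,r1:Mul1,r2:1,r3:6,r4:5
c4: CDB Add1=2; issue MUL r0<-Mul2 | r0:Mul2,r1:Mul1,r2:1,r3:6,r4:5
c5: issue ADD r0<-Add1 | r0:Add1,r1:Mul1,r2:1,r3:6,r4:5
c6: issue SUB r2<-Add3 | r0:Add1,r1:Mul1,r2:Add3,r3:6,r4:5
c7: CDB Add2=-6; issue SUB r3<-Add2 | r0:Add1,r1:Mul1,r2:Add3,r3:Add2,r4:5
c8: CDB Mul1=25 | r0:Add1,r1:25,r2:Add3,r3:Add2,r4:5
c9: - | r0:Add1,r1:25,r2:Add3,r3:Add2,r4:5
c10: - | r0:Add1,r1:25,r2:Add3,r3:Add2,r4:5
c11: - | r0:Add1,r1:25,r2:Add3,r3:Add2,r4:5
c12: - | r0:Add1,r1:25,r2:Add3,r3:Add2,r4:5
c13: CDB Mul2=150 | r0:Add1,r1:25,r2:Add3,r3:Add2,r4:5
c14: - | r0:Add1,r1:25,r2:Add3,r3:Add2,r4:5
c15: - | r0:Add1,r1:25,r2:Add3,r3:Add2,r4:5
c16: CDB Add1=175 | r0:175,r1:25,r2:Add3,r3:Add2,r4:5
c17: - | r0:175,r1:25,r2:Add3,r3:Add2,r4:5
c18: - | r0:175,r1:25,r2:Add3,r3:Add2,r4:5
c19: CDB Add3=150 | r0:175,r1:25,r2:150,r3:Add2,r4:5

STATUS = VALUE 175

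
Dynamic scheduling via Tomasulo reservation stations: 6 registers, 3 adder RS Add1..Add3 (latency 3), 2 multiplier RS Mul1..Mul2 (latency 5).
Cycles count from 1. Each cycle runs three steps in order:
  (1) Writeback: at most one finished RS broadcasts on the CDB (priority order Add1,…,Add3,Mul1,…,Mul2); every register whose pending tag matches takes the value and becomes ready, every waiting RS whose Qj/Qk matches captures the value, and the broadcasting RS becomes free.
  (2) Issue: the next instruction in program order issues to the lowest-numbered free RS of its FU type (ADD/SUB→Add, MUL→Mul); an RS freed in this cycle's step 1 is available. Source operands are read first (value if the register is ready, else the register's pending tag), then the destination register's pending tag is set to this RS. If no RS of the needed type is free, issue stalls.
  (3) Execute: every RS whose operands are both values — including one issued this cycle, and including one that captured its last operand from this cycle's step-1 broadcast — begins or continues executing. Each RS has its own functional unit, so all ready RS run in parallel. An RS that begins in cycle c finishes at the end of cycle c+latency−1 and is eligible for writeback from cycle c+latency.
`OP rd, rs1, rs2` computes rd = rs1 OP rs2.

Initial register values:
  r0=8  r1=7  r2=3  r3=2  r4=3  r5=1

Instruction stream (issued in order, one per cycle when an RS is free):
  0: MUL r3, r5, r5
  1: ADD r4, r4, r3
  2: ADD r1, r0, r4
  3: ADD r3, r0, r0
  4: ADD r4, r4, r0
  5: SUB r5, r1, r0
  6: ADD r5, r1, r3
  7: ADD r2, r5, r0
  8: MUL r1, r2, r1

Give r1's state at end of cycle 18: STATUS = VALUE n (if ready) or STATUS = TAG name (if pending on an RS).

  c1: issue MUL r3<-Mul1  regs: r0:8,r1:7,r2:3,r3:Mul1,r4:3,r5:1
  c2: issue ADD r4<-Add1  regs: r0:8,r1:7,r2:3,r3:Mul1,r4:Add1,r5:1
  c3: issue ADD r1<-Add2  regs: r0:8,r1:Add2,r2:3,r3:Mul1,r4:Add1,r5:1
  c4: issue ADD r3<-Add3  regs: r0:8,r1:Add2,r2:3,r3:Add3,r4:Add1,r5:1
  c5: stall  regs: r0:8,r1:Add2,r2:3,r3:Add3,r4:Add1,r5:1
  c6: CDB Mul1=1; stall  regs: r0:8,r1:Add2,r2:3,r3:Add3,r4:Add1,r5:1
  c7: CDB Add3=16; issue ADD r4<-Add3  regs: r0:8,r1:Add2,r2:3,r3:16,r4:Add3,r5:1
  c8: stall  regs: r0:8,r1:Add2,r2:3,r3:16,r4:Add3,r5:1
  c9: CDB Add1=4; issue SUB r5<-Add1  regs: r0:8,r1:Add2,r2:3,r3:16,r4:Add3,r5:Add1
  c10: stall  regs: r0:8,r1:Add2,r2:3,r3:16,r4:Add3,r5:Add1
  c11: stall  regs: r0:8,r1:Add2,r2:3,r3:16,r4:Add3,r5:Add1
  c12: CDB Add2=12; issue ADD r5<-Add2  regs: r0:8,r1:12,r2:3,r3:16,r4:Add3,r5:Add2
  c13: CDB Add3=12; issue ADD r2<-Add3  regs: r0:8,r1:12,r2:Add3,r3:16,r4:12,r5:Add2
  c14: issue MUL r1<-Mul1  regs: r0:8,r1:Mul1,r2:Add3,r3:16,r4:12,r5:Add2
  c15: CDB Add1=4  regs: r0:8,r1:Mul1,r2:Add3,r3:16,r4:12,r5:Add2
  c16: CDB Add2=28  regs: r0:8,r1:Mul1,r2:Add3,r3:16,r4:12,r5:28
  c17: -  regs: r0:8,r1:Mul1,r2:Add3,r3:16,r4:12,r5:28
  c18: -  regs: r0:8,r1:Mul1,r2:Add3,r3:16,r4:12,r5:28

STATUS = TAG Mul1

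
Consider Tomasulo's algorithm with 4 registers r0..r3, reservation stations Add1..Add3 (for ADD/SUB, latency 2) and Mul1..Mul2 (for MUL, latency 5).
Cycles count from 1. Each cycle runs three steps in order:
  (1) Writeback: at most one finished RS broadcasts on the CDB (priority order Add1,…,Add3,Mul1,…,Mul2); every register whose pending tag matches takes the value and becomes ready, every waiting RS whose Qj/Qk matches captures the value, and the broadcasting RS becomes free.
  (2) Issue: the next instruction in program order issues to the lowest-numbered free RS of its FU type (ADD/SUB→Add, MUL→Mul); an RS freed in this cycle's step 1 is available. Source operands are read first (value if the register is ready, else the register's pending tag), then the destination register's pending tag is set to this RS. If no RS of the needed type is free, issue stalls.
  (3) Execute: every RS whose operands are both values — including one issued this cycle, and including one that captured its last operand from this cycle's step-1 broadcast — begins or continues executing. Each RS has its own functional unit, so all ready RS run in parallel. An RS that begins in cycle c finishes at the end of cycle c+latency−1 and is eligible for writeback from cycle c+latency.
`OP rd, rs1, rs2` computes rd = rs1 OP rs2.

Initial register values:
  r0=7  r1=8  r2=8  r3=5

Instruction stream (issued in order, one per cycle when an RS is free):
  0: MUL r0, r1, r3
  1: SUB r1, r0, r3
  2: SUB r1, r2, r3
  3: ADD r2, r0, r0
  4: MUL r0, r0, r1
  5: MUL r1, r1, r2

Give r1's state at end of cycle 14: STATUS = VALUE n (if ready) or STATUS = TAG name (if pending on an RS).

c1: issue MUL r0<-Mul1 | r0:Mul1,r1:8,r2:8,r3:5
c2: issue SUB r1<-Add1 | r0:Mul1,r1:Add1,r2:8,r3:5
c3: issue SUB r1<-Add2 | r0:Mul1,r1:Add2,r2:8,r3:5
c4: issue ADD r2<-Add3 | r0:Mul1,r1:Add2,r2:Add3,r3:5
c5: CDB Add2=3; issue MUL r0<-Mul2 | r0:Mul2,r1:3,r2:Add3,r3:5
c6: CDB Mul1=40; issue MUL r1<-Mul1 | r0:Mul2,r1:Mul1,r2:Add3,r3:5
c7: - | r0:Mul2,r1:Mul1,r2:Add3,r3:5
c8: CDB Add1=35 | r0:Mul2,r1:Mul1,r2:Add3,r3:5
c9: CDB Add3=80 | r0:Mul2,r1:Mul1,r2:80,r3:5
c10: - | r0:Mul2,r1:Mul1,r2:80,r3:5
c11: CDB Mul2=120 | r0:120,r1:Mul1,r2:80,r3:5
c12: - | r0:120,r1:Mul1,r2:80,r3:5
c13: - | r0:120,r1:Mul1,r2:80,r3:5
c14: CDB Mul1=240 | r0:120,r1:240,r2:80,r3:5

STATUS = VALUE 240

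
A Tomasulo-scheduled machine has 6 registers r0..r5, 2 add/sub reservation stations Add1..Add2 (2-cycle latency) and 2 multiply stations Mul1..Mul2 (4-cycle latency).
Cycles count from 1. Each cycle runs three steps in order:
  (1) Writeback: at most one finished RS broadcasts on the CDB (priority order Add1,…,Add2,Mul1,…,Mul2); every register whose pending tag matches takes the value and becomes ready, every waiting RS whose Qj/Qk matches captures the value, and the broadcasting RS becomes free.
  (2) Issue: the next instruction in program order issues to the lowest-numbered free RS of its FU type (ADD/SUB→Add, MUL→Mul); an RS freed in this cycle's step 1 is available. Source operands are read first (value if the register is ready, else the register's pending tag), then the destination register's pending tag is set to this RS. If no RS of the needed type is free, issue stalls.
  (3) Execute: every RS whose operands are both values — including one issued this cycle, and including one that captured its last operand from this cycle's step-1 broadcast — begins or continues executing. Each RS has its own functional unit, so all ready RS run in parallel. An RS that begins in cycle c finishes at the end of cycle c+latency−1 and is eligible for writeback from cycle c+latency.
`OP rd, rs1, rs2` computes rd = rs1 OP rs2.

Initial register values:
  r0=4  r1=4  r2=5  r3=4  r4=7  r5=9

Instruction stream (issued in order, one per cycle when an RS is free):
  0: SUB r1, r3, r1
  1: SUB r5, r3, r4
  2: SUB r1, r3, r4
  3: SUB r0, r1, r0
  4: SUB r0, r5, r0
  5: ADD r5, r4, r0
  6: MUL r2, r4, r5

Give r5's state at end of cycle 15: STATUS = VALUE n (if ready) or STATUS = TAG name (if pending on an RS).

  c1: issue SUB r1<-Add1  regs: r0:4,r1:Add1,r2:5,r3:4,r4:7,r5:9
  c2: issue SUB r5<-Add2  regs: r0:4,r1:Add1,r2:5,r3:4,r4:7,r5:Add2
  c3: CDB Add1=0; issue SUB r1<-Add1  regs: r0:4,r1:Add1,r2:5,r3:4,r4:7,r5:Add2
  c4: CDB Add2=-3; issue SUB r0<-Add2  regs: r0:Add2,r1:Add1,r2:5,r3:4,r4:7,r5:-3
  c5: CDB Add1=-3; issue SUB r0<-Add1  regs: r0:Add1,r1:-3,r2:5,r3:4,r4:7,r5:-3
  c6: stall  regs: r0:Add1,r1:-3,r2:5,r3:4,r4:7,r5:-3
  c7: CDB Add2=-7; issue ADD r5<-Add2  regs: r0:Add1,r1:-3,r2:5,r3:4,r4:7,r5:Add2
  c8: issue MUL r2<-Mul1  regs: r0:Add1,r1:-3,r2:Mul1,r3:4,r4:7,r5:Add2
  c9: CDB Add1=4  regs: r0:4,r1:-3,r2:Mul1,r3:4,r4:7,r5:Add2
  c10: -  regs: r0:4,r1:-3,r2:Mul1,r3:4,r4:7,r5:Add2
  c11: CDB Add2=11  regs: r0:4,r1:-3,r2:Mul1,r3:4,r4:7,r5:11
  c12: -  regs: r0:4,r1:-3,r2:Mul1,r3:4,r4:7,r5:11
  c13: -  regs: r0:4,r1:-3,r2:Mul1,r3:4,r4:7,r5:11
  c14: -  regs: r0:4,r1:-3,r2:Mul1,r3:4,r4:7,r5:11
  c15: CDB Mul1=77  regs: r0:4,r1:-3,r2:77,r3:4,r4:7,r5:11

STATUS = VALUE 11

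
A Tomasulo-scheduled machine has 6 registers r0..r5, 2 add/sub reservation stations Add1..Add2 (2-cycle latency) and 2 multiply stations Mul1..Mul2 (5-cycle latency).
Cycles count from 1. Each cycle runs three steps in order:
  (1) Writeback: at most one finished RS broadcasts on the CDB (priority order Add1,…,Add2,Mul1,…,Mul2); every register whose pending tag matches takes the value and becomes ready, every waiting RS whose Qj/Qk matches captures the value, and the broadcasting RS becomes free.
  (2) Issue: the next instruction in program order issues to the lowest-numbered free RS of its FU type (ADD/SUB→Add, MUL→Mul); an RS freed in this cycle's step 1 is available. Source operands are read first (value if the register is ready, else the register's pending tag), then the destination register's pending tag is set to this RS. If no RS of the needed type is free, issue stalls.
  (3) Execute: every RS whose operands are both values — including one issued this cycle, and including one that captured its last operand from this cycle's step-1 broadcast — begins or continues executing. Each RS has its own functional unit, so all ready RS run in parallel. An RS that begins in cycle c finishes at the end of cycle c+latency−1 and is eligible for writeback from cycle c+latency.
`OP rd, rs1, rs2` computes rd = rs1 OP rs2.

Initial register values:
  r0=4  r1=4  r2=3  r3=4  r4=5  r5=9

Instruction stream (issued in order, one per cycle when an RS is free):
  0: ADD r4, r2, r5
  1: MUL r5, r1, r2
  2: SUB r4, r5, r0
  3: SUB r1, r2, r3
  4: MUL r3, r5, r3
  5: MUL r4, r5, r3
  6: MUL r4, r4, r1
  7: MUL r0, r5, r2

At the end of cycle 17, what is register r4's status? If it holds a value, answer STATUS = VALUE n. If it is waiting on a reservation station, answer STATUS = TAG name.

STATUS = TAG Mul2

cycle 1: issue ADD r4<-Add1 // r0:4,r1:4,r2:3,r3:4,r4:Add1,r5:9
cycle 2: issue MUL r5<-Mul1 // r0:4,r1:4,r2:3,r3:4,r4:Add1,r5:Mul1
cycle 3: CDB Add1=12; issue SUB r4<-Add1 // r0:4,r1:4,r2:3,r3:4,r4:Add1,r5:Mul1
cycle 4: issue SUB r1<-Add2 // r0:4,r1:Add2,r2:3,r3:4,r4:Add1,r5:Mul1
cycle 5: issue MUL r3<-Mul2 // r0:4,r1:Add2,r2:3,r3:Mul2,r4:Add1,r5:Mul1
cycle 6: CDB Add2=-1; stall // r0:4,r1:-1,r2:3,r3:Mul2,r4:Add1,r5:Mul1
cycle 7: CDB Mul1=12; issue MUL r4<-Mul1 // r0:4,r1:-1,r2:3,r3:Mul2,r4:Mul1,r5:12
cycle 8: stall // r0:4,r1:-1,r2:3,r3:Mul2,r4:Mul1,r5:12
cycle 9: CDB Add1=8; stall // r0:4,r1:-1,r2:3,r3:Mul2,r4:Mul1,r5:12
cycle 10: stall // r0:4,r1:-1,r2:3,r3:Mul2,r4:Mul1,r5:12
cycle 11: stall // r0:4,r1:-1,r2:3,r3:Mul2,r4:Mul1,r5:12
cycle 12: CDB Mul2=48; issue MUL r4<-Mul2 // r0:4,r1:-1,r2:3,r3:48,r4:Mul2,r5:12
cycle 13: stall // r0:4,r1:-1,r2:3,r3:48,r4:Mul2,r5:12
cycle 14: stall // r0:4,r1:-1,r2:3,r3:48,r4:Mul2,r5:12
cycle 15: stall // r0:4,r1:-1,r2:3,r3:48,r4:Mul2,r5:12
cycle 16: stall // r0:4,r1:-1,r2:3,r3:48,r4:Mul2,r5:12
cycle 17: CDB Mul1=576; issue MUL r0<-Mul1 // r0:Mul1,r1:-1,r2:3,r3:48,r4:Mul2,r5:12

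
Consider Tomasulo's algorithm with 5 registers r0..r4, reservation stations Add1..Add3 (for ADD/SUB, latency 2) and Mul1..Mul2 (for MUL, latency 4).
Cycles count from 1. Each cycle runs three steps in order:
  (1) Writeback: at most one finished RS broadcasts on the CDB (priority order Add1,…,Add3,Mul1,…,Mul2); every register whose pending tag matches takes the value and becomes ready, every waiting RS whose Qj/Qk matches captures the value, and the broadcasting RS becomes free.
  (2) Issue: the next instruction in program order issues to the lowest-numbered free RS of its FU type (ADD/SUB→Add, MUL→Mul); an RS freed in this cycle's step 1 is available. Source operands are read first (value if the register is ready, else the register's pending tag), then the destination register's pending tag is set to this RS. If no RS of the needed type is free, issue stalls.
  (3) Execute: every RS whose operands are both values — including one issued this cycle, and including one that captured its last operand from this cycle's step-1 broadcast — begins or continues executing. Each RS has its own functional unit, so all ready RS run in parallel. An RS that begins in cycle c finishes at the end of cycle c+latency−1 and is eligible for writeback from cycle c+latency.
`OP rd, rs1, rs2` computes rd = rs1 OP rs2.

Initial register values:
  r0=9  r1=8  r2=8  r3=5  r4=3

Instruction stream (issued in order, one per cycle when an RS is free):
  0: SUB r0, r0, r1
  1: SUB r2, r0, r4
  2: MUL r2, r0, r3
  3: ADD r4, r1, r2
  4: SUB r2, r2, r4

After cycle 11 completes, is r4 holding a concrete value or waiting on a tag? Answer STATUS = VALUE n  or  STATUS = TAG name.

cycle 1: issue SUB r0<-Add1 // r0:Add1,r1:8,r2:8,r3:5,r4:3
cycle 2: issue SUB r2<-Add2 // r0:Add1,r1:8,r2:Add2,r3:5,r4:3
cycle 3: CDB Add1=1; issue MUL r2<-Mul1 // r0:1,r1:8,r2:Mul1,r3:5,r4:3
cycle 4: issue ADD r4<-Add1 // r0:1,r1:8,r2:Mul1,r3:5,r4:Add1
cycle 5: CDB Add2=-2; issue SUB r2<-Add2 // r0:1,r1:8,r2:Add2,r3:5,r4:Add1
cycle 6: - // r0:1,r1:8,r2:Add2,r3:5,r4:Add1
cycle 7: CDB Mul1=5 // r0:1,r1:8,r2:Add2,r3:5,r4:Add1
cycle 8: - // r0:1,r1:8,r2:Add2,r3:5,r4:Add1
cycle 9: CDB Add1=13 // r0:1,r1:8,r2:Add2,r3:5,r4:13
cycle 10: - // r0:1,r1:8,r2:Add2,r3:5,r4:13
cycle 11: CDB Add2=-8 // r0:1,r1:8,r2:-8,r3:5,r4:13

STATUS = VALUE 13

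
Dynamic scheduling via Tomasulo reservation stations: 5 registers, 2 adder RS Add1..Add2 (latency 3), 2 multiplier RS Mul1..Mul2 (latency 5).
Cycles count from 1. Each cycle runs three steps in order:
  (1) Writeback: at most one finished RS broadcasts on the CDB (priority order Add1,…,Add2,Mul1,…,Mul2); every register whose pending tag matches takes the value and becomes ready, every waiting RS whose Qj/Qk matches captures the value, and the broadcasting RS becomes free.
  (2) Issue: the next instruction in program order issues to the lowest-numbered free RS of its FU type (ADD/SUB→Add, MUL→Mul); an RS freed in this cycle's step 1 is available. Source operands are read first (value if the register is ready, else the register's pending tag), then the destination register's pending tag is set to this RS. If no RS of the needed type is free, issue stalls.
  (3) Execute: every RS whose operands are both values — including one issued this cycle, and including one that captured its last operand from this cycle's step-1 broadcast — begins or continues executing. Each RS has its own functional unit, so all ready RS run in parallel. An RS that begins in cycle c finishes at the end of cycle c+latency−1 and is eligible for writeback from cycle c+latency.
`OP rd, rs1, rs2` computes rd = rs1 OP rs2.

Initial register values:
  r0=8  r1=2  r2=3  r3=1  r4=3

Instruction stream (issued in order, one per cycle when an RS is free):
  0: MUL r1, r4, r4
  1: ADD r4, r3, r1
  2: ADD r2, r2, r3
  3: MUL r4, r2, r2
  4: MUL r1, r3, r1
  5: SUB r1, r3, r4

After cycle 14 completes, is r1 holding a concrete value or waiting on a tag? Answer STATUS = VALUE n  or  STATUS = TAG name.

STATUS = VALUE -15

  c1: issue MUL r1<-Mul1  regs: r0:8,r1:Mul1,r2:3,r3:1,r4:3
  c2: issue ADD r4<-Add1  regs: r0:8,r1:Mul1,r2:3,r3:1,r4:Add1
  c3: issue ADD r2<-Add2  regs: r0:8,r1:Mul1,r2:Add2,r3:1,r4:Add1
  c4: issue MUL r4<-Mul2  regs: r0:8,r1:Mul1,r2:Add2,r3:1,r4:Mul2
  c5: stall  regs: r0:8,r1:Mul1,r2:Add2,r3:1,r4:Mul2
  c6: CDB Add2=4; stall  regs: r0:8,r1:Mul1,r2:4,r3:1,r4:Mul2
  c7: CDB Mul1=9; issue MUL r1<-Mul1  regs: r0:8,r1:Mul1,r2:4,r3:1,r4:Mul2
  c8: issue SUB r1<-Add2  regs: r0:8,r1:Add2,r2:4,r3:1,r4:Mul2
  c9: -  regs: r0:8,r1:Add2,r2:4,r3:1,r4:Mul2
  c10: CDB Add1=10  regs: r0:8,r1:Add2,r2:4,r3:1,r4:Mul2
  c11: CDB Mul2=16  regs: r0:8,r1:Add2,r2:4,r3:1,r4:16
  c12: CDB Mul1=9  regs: r0:8,r1:Add2,r2:4,r3:1,r4:16
  c13: -  regs: r0:8,r1:Add2,r2:4,r3:1,r4:16
  c14: CDB Add2=-15  regs: r0:8,r1:-15,r2:4,r3:1,r4:16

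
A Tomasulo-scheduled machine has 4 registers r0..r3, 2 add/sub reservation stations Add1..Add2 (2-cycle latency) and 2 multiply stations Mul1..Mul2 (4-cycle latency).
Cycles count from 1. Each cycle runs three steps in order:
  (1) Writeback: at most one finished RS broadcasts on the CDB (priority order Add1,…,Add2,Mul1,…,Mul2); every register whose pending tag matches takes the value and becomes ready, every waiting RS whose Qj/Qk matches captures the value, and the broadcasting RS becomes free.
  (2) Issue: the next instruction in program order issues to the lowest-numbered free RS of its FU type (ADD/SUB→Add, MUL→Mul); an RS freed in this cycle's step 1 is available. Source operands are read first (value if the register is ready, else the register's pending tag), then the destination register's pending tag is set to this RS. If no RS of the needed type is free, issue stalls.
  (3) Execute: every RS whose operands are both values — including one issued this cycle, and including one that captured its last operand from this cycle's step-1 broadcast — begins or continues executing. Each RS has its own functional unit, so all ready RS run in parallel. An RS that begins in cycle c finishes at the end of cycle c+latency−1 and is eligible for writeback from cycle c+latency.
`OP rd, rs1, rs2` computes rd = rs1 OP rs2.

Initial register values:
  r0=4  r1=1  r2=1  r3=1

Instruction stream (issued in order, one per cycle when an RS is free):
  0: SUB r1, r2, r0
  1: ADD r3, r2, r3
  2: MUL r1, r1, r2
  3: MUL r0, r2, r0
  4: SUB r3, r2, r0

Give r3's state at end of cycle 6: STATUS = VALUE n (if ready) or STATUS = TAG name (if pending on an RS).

STATUS = TAG Add1

cycle 1: issue SUB r1<-Add1 // r0:4,r1:Add1,r2:1,r3:1
cycle 2: issue ADD r3<-Add2 // r0:4,r1:Add1,r2:1,r3:Add2
cycle 3: CDB Add1=-3; issue MUL r1<-Mul1 // r0:4,r1:Mul1,r2:1,r3:Add2
cycle 4: CDB Add2=2; issue MUL r0<-Mul2 // r0:Mul2,r1:Mul1,r2:1,r3:2
cycle 5: issue SUB r3<-Add1 // r0:Mul2,r1:Mul1,r2:1,r3:Add1
cycle 6: - // r0:Mul2,r1:Mul1,r2:1,r3:Add1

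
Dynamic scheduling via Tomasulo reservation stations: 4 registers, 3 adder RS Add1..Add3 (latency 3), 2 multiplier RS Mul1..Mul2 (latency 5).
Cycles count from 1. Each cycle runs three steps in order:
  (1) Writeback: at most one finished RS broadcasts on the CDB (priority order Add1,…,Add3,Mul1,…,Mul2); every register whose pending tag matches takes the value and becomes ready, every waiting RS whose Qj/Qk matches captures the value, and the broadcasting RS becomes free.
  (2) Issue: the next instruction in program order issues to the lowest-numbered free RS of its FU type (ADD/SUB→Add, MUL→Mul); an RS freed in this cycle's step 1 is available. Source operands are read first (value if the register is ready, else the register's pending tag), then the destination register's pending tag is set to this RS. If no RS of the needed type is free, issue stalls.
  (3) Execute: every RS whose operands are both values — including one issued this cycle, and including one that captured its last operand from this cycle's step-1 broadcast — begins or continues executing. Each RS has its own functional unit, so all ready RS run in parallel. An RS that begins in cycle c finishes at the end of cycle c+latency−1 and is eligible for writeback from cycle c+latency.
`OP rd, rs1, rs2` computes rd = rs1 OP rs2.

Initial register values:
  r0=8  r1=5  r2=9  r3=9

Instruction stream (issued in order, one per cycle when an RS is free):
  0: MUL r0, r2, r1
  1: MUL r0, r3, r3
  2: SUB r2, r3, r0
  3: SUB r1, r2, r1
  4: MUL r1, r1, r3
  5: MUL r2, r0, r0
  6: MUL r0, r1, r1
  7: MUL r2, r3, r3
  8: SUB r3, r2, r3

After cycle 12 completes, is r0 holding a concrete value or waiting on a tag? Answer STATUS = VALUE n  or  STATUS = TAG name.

c1: issue MUL r0<-Mul1 | r0:Mul1,r1:5,r2:9,r3:9
c2: issue MUL r0<-Mul2 | r0:Mul2,r1:5,r2:9,r3:9
c3: issue SUB r2<-Add1 | r0:Mul2,r1:5,r2:Add1,r3:9
c4: issue SUB r1<-Add2 | r0:Mul2,r1:Add2,r2:Add1,r3:9
c5: stall | r0:Mul2,r1:Add2,r2:Add1,r3:9
c6: CDB Mul1=45; issue MUL r1<-Mul1 | r0:Mul2,r1:Mul1,r2:Add1,r3:9
c7: CDB Mul2=81; issue MUL r2<-Mul2 | r0:81,r1:Mul1,r2:Mul2,r3:9
c8: stall | r0:81,r1:Mul1,r2:Mul2,r3:9
c9: stall | r0:81,r1:Mul1,r2:Mul2,r3:9
c10: CDB Add1=-72; stall | r0:81,r1:Mul1,r2:Mul2,r3:9
c11: stall | r0:81,r1:Mul1,r2:Mul2,r3:9
c12: CDB Mul2=6561; issue MUL r0<-Mul2 | r0:Mul2,r1:Mul1,r2:6561,r3:9

STATUS = TAG Mul2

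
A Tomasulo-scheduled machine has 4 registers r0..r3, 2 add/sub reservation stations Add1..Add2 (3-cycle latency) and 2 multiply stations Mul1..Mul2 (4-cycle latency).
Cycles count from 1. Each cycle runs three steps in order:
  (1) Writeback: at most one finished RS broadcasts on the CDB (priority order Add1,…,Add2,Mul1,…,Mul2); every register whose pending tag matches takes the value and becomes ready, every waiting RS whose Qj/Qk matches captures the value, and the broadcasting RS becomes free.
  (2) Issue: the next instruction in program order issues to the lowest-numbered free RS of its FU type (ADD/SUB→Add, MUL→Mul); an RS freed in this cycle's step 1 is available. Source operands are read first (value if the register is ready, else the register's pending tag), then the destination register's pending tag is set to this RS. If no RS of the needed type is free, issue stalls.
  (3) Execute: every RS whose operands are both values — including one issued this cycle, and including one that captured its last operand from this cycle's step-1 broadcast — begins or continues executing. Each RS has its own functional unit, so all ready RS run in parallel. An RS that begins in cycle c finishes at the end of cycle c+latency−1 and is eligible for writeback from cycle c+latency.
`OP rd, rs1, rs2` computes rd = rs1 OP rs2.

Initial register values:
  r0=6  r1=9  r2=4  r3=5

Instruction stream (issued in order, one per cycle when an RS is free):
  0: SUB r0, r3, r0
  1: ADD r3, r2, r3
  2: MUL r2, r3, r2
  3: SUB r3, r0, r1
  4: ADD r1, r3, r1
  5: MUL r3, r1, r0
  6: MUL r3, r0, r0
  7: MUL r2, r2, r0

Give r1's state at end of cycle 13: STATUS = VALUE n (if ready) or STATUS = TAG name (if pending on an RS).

STATUS = VALUE -1

cycle 1: issue SUB r0<-Add1 // r0:Add1,r1:9,r2:4,r3:5
cycle 2: issue ADD r3<-Add2 // r0:Add1,r1:9,r2:4,r3:Add2
cycle 3: issue MUL r2<-Mul1 // r0:Add1,r1:9,r2:Mul1,r3:Add2
cycle 4: CDB Add1=-1; issue SUB r3<-Add1 // r0:-1,r1:9,r2:Mul1,r3:Add1
cycle 5: CDB Add2=9; issue ADD r1<-Add2 // r0:-1,r1:Add2,r2:Mul1,r3:Add1
cycle 6: issue MUL r3<-Mul2 // r0:-1,r1:Add2,r2:Mul1,r3:Mul2
cycle 7: CDB Add1=-10; stall // r0:-1,r1:Add2,r2:Mul1,r3:Mul2
cycle 8: stall // r0:-1,r1:Add2,r2:Mul1,r3:Mul2
cycle 9: CDB Mul1=36; issue MUL r3<-Mul1 // r0:-1,r1:Add2,r2:36,r3:Mul1
cycle 10: CDB Add2=-1; stall // r0:-1,r1:-1,r2:36,r3:Mul1
cycle 11: stall // r0:-1,r1:-1,r2:36,r3:Mul1
cycle 12: stall // r0:-1,r1:-1,r2:36,r3:Mul1
cycle 13: CDB Mul1=1; issue MUL r2<-Mul1 // r0:-1,r1:-1,r2:Mul1,r3:1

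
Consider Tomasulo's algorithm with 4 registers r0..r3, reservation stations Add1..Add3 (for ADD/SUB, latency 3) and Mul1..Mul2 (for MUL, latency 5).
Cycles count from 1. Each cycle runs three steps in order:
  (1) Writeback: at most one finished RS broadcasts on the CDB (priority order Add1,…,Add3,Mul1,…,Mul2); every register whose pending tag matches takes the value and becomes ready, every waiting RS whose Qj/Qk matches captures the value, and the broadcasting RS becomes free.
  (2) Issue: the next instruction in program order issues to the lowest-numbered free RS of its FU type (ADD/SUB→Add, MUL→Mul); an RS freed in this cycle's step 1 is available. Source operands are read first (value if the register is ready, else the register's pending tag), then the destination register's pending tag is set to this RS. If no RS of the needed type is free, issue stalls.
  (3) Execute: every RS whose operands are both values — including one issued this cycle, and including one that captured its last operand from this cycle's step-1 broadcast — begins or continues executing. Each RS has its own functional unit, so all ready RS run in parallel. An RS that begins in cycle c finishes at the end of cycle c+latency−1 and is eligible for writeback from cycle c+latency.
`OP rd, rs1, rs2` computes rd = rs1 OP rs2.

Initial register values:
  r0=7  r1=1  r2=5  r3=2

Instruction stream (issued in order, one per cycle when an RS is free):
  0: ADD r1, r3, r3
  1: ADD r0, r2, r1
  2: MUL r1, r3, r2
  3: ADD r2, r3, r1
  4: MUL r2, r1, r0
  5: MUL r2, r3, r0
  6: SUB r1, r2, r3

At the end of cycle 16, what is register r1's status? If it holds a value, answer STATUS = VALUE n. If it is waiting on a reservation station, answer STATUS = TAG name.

c1: issue ADD r1<-Add1 | r0:7,r1:Add1,r2:5,r3:2
c2: issue ADD r0<-Add2 | r0:Add2,r1:Add1,r2:5,r3:2
c3: issue MUL r1<-Mul1 | r0:Add2,r1:Mul1,r2:5,r3:2
c4: CDB Add1=4; issue ADD r2<-Add1 | r0:Add2,r1:Mul1,r2:Add1,r3:2
c5: issue MUL r2<-Mul2 | r0:Add2,r1:Mul1,r2:Mul2,r3:2
c6: stall | r0:Add2,r1:Mul1,r2:Mul2,r3:2
c7: CDB Add2=9; stall | r0:9,r1:Mul1,r2:Mul2,r3:2
c8: CDB Mul1=10; issue MUL r2<-Mul1 | r0:9,r1:10,r2:Mul1,r3:2
c9: issue SUB r1<-Add2 | r0:9,r1:Add2,r2:Mul1,r3:2
c10: - | r0:9,r1:Add2,r2:Mul1,r3:2
c11: CDB Add1=12 | r0:9,r1:Add2,r2:Mul1,r3:2
c12: - | r0:9,r1:Add2,r2:Mul1,r3:2
c13: CDB Mul1=18 | r0:9,r1:Add2,r2:18,r3:2
c14: CDB Mul2=90 | r0:9,r1:Add2,r2:18,r3:2
c15: - | r0:9,r1:Add2,r2:18,r3:2
c16: CDB Add2=16 | r0:9,r1:16,r2:18,r3:2

STATUS = VALUE 16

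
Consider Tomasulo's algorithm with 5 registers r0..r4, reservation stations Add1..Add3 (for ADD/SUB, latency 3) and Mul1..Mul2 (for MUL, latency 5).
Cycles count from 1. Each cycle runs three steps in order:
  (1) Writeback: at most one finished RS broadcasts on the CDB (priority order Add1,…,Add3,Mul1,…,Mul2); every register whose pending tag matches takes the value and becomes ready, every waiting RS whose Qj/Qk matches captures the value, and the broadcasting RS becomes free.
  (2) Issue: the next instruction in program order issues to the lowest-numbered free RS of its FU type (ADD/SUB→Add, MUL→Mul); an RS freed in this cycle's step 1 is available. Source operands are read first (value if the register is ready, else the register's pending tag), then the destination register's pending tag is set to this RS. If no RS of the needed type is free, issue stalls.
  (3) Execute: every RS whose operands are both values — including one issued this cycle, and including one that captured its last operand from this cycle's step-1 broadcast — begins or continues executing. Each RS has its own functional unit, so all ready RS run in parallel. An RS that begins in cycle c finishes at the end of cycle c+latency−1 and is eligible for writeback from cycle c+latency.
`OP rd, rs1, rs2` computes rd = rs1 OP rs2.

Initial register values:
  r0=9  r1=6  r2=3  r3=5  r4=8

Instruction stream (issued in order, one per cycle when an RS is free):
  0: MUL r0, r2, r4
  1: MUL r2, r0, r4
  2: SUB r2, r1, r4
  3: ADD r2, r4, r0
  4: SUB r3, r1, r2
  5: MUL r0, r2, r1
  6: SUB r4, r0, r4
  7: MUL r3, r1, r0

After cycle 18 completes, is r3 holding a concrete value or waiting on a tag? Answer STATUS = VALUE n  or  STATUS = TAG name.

c1: issue MUL r0<-Mul1 | r0:Mul1,r1:6,r2:3,r3:5,r4:8
c2: issue MUL r2<-Mul2 | r0:Mul1,r1:6,r2:Mul2,r3:5,r4:8
c3: issue SUB r2<-Add1 | r0:Mul1,r1:6,r2:Add1,r3:5,r4:8
c4: issue ADD r2<-Add2 | r0:Mul1,r1:6,r2:Add2,r3:5,r4:8
c5: issue SUB r3<-Add3 | r0:Mul1,r1:6,r2:Add2,r3:Add3,r4:8
c6: CDB Add1=-2; stall | r0:Mul1,r1:6,r2:Add2,r3:Add3,r4:8
c7: CDB Mul1=24; issue MUL r0<-Mul1 | r0:Mul1,r1:6,r2:Add2,r3:Add3,r4:8
c8: issue SUB r4<-Add1 | r0:Mul1,r1:6,r2:Add2,r3:Add3,r4:Add1
c9: stall | r0:Mul1,r1:6,r2:Add2,r3:Add3,r4:Add1
c10: CDB Add2=32; stall | r0:Mul1,r1:6,r2:32,r3:Add3,r4:Add1
c11: stall | r0:Mul1,r1:6,r2:32,r3:Add3,r4:Add1
c12: CDB Mul2=192; issue MUL r3<-Mul2 | r0:Mul1,r1:6,r2:32,r3:Mul2,r4:Add1
c13: CDB Add3=-26 | r0:Mul1,r1:6,r2:32,r3:Mul2,r4:Add1
c14: - | r0:Mul1,r1:6,r2:32,r3:Mul2,r4:Add1
c15: CDB Mul1=192 | r0:192,r1:6,r2:32,r3:Mul2,r4:Add1
c16: - | r0:192,r1:6,r2:32,r3:Mul2,r4:Add1
c17: - | r0:192,r1:6,r2:32,r3:Mul2,r4:Add1
c18: CDB Add1=184 | r0:192,r1:6,r2:32,r3:Mul2,r4:184

STATUS = TAG Mul2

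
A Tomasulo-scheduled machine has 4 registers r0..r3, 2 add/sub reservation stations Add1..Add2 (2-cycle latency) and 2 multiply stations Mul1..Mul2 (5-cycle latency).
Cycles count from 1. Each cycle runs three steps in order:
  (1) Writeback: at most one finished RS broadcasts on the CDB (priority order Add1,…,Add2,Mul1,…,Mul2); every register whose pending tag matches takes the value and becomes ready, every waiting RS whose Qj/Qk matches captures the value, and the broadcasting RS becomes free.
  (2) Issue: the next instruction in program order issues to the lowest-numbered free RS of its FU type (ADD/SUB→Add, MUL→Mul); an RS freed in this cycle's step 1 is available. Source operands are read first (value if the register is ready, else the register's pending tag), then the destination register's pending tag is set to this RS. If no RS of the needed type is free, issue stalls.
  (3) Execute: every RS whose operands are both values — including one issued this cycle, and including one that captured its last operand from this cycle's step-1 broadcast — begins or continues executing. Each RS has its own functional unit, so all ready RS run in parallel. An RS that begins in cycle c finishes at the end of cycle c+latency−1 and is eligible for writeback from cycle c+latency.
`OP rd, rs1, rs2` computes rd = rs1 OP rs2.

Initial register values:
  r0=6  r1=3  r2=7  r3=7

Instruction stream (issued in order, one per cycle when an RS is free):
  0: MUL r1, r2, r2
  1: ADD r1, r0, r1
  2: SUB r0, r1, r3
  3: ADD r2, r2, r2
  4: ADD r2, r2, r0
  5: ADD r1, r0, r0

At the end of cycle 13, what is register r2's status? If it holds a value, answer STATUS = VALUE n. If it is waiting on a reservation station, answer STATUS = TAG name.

STATUS = VALUE 62

  c1: issue MUL r1<-Mul1  regs: r0:6,r1:Mul1,r2:7,r3:7
  c2: issue ADD r1<-Add1  regs: r0:6,r1:Add1,r2:7,r3:7
  c3: issue SUB r0<-Add2  regs: r0:Add2,r1:Add1,r2:7,r3:7
  c4: stall  regs: r0:Add2,r1:Add1,r2:7,r3:7
  c5: stall  regs: r0:Add2,r1:Add1,r2:7,r3:7
  c6: CDB Mul1=49; stall  regs: r0:Add2,r1:Add1,r2:7,r3:7
  c7: stall  regs: r0:Add2,r1:Add1,r2:7,r3:7
  c8: CDB Add1=55; issue ADD r2<-Add1  regs: r0:Add2,r1:55,r2:Add1,r3:7
  c9: stall  regs: r0:Add2,r1:55,r2:Add1,r3:7
  c10: CDB Add1=14; issue ADD r2<-Add1  regs: r0:Add2,r1:55,r2:Add1,r3:7
  c11: CDB Add2=48; issue ADD r1<-Add2  regs: r0:48,r1:Add2,r2:Add1,r3:7
  c12: -  regs: r0:48,r1:Add2,r2:Add1,r3:7
  c13: CDB Add1=62  regs: r0:48,r1:Add2,r2:62,r3:7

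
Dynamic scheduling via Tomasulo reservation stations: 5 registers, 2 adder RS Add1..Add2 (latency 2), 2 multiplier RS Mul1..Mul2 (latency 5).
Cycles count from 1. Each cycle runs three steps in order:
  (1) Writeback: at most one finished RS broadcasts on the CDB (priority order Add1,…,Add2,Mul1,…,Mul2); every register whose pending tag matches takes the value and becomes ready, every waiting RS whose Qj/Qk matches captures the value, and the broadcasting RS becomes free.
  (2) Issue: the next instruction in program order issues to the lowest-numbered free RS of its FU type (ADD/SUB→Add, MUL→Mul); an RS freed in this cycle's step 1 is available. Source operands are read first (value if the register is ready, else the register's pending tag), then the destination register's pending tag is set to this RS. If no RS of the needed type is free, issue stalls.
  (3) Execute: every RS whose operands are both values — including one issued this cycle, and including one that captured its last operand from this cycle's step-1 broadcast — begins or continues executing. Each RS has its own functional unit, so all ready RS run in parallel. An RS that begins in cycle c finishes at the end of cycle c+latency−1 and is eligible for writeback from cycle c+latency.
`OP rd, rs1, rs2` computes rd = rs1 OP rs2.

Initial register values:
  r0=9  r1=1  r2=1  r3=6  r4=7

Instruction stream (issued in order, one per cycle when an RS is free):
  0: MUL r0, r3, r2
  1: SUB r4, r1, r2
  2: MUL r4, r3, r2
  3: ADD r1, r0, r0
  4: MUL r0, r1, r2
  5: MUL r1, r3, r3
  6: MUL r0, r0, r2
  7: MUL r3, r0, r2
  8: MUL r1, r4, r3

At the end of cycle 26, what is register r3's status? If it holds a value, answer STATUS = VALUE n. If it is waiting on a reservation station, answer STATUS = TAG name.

STATUS = VALUE 12

c1: issue MUL r0<-Mul1 | r0:Mul1,r1:1,r2:1,r3:6,r4:7
c2: issue SUB r4<-Add1 | r0:Mul1,r1:1,r2:1,r3:6,r4:Add1
c3: issue MUL r4<-Mul2 | r0:Mul1,r1:1,r2:1,r3:6,r4:Mul2
c4: CDB Add1=0; issue ADD r1<-Add1 | r0:Mul1,r1:Add1,r2:1,r3:6,r4:Mul2
c5: stall | r0:Mul1,r1:Add1,r2:1,r3:6,r4:Mul2
c6: CDB Mul1=6; issue MUL r0<-Mul1 | r0:Mul1,r1:Add1,r2:1,r3:6,r4:Mul2
c7: stall | r0:Mul1,r1:Add1,r2:1,r3:6,r4:Mul2
c8: CDB Add1=12; stall | r0:Mul1,r1:12,r2:1,r3:6,r4:Mul2
c9: CDB Mul2=6; issue MUL r1<-Mul2 | r0:Mul1,r1:Mul2,r2:1,r3:6,r4:6
c10: stall | r0:Mul1,r1:Mul2,r2:1,r3:6,r4:6
c11: stall | r0:Mul1,r1:Mul2,r2:1,r3:6,r4:6
c12: stall | r0:Mul1,r1:Mul2,r2:1,r3:6,r4:6
c13: CDB Mul1=12; issue MUL r0<-Mul1 | r0:Mul1,r1:Mul2,r2:1,r3:6,r4:6
c14: CDB Mul2=36; issue MUL r3<-Mul2 | r0:Mul1,r1:36,r2:1,r3:Mul2,r4:6
c15: stall | r0:Mul1,r1:36,r2:1,r3:Mul2,r4:6
c16: stall | r0:Mul1,r1:36,r2:1,r3:Mul2,r4:6
c17: stall | r0:Mul1,r1:36,r2:1,r3:Mul2,r4:6
c18: CDB Mul1=12; issue MUL r1<-Mul1 | r0:12,r1:Mul1,r2:1,r3:Mul2,r4:6
c19: - | r0:12,r1:Mul1,r2:1,r3:Mul2,r4:6
c20: - | r0:12,r1:Mul1,r2:1,r3:Mul2,r4:6
c21: - | r0:12,r1:Mul1,r2:1,r3:Mul2,r4:6
c22: - | r0:12,r1:Mul1,r2:1,r3:Mul2,r4:6
c23: CDB Mul2=12 | r0:12,r1:Mul1,r2:1,r3:12,r4:6
c24: - | r0:12,r1:Mul1,r2:1,r3:12,r4:6
c25: - | r0:12,r1:Mul1,r2:1,r3:12,r4:6
c26: - | r0:12,r1:Mul1,r2:1,r3:12,r4:6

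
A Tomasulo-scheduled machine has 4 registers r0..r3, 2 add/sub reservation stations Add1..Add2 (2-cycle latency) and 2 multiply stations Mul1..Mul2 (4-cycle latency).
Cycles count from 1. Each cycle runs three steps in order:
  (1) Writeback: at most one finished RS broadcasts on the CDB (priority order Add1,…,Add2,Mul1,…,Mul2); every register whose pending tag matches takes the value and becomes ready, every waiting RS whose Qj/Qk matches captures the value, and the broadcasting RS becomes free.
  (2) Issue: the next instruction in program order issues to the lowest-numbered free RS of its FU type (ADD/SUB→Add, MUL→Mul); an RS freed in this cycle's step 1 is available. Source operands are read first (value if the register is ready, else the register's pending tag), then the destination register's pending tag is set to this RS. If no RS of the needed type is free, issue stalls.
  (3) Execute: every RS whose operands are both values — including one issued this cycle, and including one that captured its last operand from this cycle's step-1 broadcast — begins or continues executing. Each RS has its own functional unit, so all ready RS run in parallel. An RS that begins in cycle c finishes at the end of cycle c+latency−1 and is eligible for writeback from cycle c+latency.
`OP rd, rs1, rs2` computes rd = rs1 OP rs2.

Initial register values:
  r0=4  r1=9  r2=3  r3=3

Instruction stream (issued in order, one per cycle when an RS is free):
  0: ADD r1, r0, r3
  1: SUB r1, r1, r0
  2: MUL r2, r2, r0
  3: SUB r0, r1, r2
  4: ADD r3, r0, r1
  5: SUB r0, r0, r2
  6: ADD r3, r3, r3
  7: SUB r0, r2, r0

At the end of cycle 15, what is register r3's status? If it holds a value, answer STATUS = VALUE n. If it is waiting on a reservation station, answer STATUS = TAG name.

cycle 1: issue ADD r1<-Add1 // r0:4,r1:Add1,r2:3,r3:3
cycle 2: issue SUB r1<-Add2 // r0:4,r1:Add2,r2:3,r3:3
cycle 3: CDB Add1=7; issue MUL r2<-Mul1 // r0:4,r1:Add2,r2:Mul1,r3:3
cycle 4: issue SUB r0<-Add1 // r0:Add1,r1:Add2,r2:Mul1,r3:3
cycle 5: CDB Add2=3; issue ADD r3<-Add2 // r0:Add1,r1:3,r2:Mul1,r3:Add2
cycle 6: stall // r0:Add1,r1:3,r2:Mul1,r3:Add2
cycle 7: CDB Mul1=12; stall // r0:Add1,r1:3,r2:12,r3:Add2
cycle 8: stall // r0:Add1,r1:3,r2:12,r3:Add2
cycle 9: CDB Add1=-9; issue SUB r0<-Add1 // r0:Add1,r1:3,r2:12,r3:Add2
cycle 10: stall // r0:Add1,r1:3,r2:12,r3:Add2
cycle 11: CDB Add1=-21; issue ADD r3<-Add1 // r0:-21,r1:3,r2:12,r3:Add1
cycle 12: CDB Add2=-6; issue SUB r0<-Add2 // r0:Add2,r1:3,r2:12,r3:Add1
cycle 13: - // r0:Add2,r1:3,r2:12,r3:Add1
cycle 14: CDB Add1=-12 // r0:Add2,r1:3,r2:12,r3:-12
cycle 15: CDB Add2=33 // r0:33,r1:3,r2:12,r3:-12

STATUS = VALUE -12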